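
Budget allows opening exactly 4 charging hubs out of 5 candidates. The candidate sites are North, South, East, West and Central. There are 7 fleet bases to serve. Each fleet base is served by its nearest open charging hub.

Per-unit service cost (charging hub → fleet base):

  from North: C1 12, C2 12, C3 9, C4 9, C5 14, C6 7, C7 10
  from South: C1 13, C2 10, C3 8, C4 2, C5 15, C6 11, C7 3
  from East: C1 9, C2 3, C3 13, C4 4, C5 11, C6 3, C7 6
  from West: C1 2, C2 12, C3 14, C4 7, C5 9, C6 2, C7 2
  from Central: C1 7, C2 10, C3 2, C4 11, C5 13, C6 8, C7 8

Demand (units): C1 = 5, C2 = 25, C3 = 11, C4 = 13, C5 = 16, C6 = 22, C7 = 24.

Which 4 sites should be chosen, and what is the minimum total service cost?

Choose South, East, West and Central; total service cost 369.

With exactly 4 open, each fleet base uses its cheapest among the chosen.
{South, East, West, Central}: C1→West 2·5=10, C2→East 3·25=75, C3→Central 2·11=22, C4→South 2·13=26, C5→West 9·16=144, C6→West 2·22=44, C7→West 2·24=48. Service cost 369.
{North, East, West, Central}: service cost 395
{North, South, East, West}: service cost 435
Among all 5 size-4 choices, {South, East, West, Central} is lowest.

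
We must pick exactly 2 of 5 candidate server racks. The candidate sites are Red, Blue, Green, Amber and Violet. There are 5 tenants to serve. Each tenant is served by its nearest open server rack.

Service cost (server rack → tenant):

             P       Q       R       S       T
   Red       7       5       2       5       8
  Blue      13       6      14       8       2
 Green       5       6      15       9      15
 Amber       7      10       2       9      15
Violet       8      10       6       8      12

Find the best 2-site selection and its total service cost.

With exactly 2 open, each tenant uses its cheapest among the chosen.
{Red, Blue}: P→Red 7, Q→Red 5, R→Red 2, S→Red 5, T→Blue 2. Service cost 21.
{Red, Green}: service cost 25
{Blue, Amber}: service cost 25
Among all 10 size-2 choices, {Red, Blue} is lowest.

Choose Red and Blue; total service cost 21.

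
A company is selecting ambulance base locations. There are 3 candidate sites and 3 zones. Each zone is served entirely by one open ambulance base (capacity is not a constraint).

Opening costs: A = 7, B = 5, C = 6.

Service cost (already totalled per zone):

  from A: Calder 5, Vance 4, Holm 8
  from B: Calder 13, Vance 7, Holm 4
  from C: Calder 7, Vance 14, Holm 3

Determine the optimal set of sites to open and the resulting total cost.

Open A only; minimum total cost 24.

For any fixed open set, each zone goes to its cheapest open site; total = fixed + service.
{A}: Calder→A 5, Vance→A 4, Holm→A 8. Service 17; fixed 7; total 24.
{A, B}: service 13 + fixed 12 = 25
{A, C}: service 12 + fixed 13 = 25
{A, B, C}: Calder→A 5, Vance→A 4, Holm→C 3. Service 12; fixed 18; total 30.
No other subset beats 24.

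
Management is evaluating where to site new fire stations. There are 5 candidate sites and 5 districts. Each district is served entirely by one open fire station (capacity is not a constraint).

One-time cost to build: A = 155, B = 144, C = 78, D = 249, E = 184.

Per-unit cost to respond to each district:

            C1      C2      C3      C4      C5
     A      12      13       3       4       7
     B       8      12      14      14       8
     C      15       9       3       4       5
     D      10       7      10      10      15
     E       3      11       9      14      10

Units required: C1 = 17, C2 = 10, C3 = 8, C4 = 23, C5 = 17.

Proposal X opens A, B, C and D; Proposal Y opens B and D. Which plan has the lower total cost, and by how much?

Proposal X is cheaper by 12.

Proposal X: {A, B, C, D}: C1→B 8·17=136, C2→D 7·10=70, C3→A 3·8=24, C4→A 4·23=92, C5→C 5·17=85. Service 407; fixed 626; total 1033.
Proposal Y: {B, D}: C1→B 8·17=136, C2→D 7·10=70, C3→D 10·8=80, C4→D 10·23=230, C5→B 8·17=136. Service 652; fixed 393; total 1045.
Difference: |1033 − 1045| = 12.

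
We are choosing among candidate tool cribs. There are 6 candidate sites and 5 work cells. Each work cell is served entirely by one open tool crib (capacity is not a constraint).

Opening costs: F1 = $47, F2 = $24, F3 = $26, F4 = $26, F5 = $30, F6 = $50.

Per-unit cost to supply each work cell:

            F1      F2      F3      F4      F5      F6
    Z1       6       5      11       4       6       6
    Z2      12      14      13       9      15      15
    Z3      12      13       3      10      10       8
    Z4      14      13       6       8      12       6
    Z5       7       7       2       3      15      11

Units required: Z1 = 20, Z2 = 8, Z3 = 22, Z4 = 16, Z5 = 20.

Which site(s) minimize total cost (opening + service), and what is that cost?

Open F3 and F4; minimum total cost 406.

For any fixed open set, each work cell goes to its cheapest open site; total = fixed + service.
{F3, F4}: Z1→F4 4·20=80, Z2→F4 9·8=72, Z3→F3 3·22=66, Z4→F3 6·16=96, Z5→F3 2·20=40. Service 354; fixed 52; total 406.
{F2, F3, F4}: service 354 + fixed 76 = 430
{F3, F4, F5}: service 354 + fixed 82 = 436
{F1, F2, F3, F4, F5, F6}: Z1→F4 4·20=80, Z2→F4 9·8=72, Z3→F3 3·22=66, Z4→F3 6·16=96, Z5→F3 2·20=40. Service 354; fixed 203; total 557.
No other subset beats 406.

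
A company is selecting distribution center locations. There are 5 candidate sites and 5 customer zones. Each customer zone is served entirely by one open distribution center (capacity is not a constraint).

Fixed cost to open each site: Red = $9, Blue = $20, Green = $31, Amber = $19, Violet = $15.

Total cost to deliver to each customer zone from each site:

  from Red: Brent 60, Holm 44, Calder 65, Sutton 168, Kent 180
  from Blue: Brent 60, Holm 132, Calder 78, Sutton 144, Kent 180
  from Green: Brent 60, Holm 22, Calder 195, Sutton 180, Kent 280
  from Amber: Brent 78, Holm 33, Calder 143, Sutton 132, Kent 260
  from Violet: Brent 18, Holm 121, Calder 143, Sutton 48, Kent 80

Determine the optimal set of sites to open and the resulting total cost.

Open Red and Violet; minimum total cost 279.

For any fixed open set, each customer zone goes to its cheapest open site; total = fixed + service.
{Red, Violet}: Brent→Violet 18, Holm→Red 44, Calder→Red 65, Sutton→Violet 48, Kent→Violet 80. Service 255; fixed 24; total 279.
{Red, Amber, Violet}: Brent→Violet 18, Holm→Amber 33, Calder→Red 65, Sutton→Violet 48, Kent→Violet 80. Service 244; fixed 43; total 287.
{Red, Green, Violet}: service 233 + fixed 55 = 288
{Red, Blue, Green, Amber, Violet}: service 233 + fixed 94 = 327
No other subset beats 279.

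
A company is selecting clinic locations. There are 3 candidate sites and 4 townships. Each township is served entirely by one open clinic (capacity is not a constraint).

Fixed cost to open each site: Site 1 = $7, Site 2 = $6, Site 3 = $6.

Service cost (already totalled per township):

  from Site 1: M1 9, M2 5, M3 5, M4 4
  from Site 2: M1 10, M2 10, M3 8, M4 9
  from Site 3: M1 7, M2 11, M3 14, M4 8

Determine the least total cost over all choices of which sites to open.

For any fixed open set, each township goes to its cheapest open site; total = fixed + service.
{Site 1}: M1→Site 1 9, M2→Site 1 5, M3→Site 1 5, M4→Site 1 4. Service 23; fixed 7; total 30.
{Site 1, Site 3}: M1→Site 3 7, M2→Site 1 5, M3→Site 1 5, M4→Site 1 4. Service 21; fixed 13; total 34.
{Site 1, Site 2}: M1→Site 1 9, M2→Site 1 5, M3→Site 1 5, M4→Site 1 4. Service 23; fixed 13; total 36.
{Site 1, Site 2, Site 3}: M1→Site 3 7, M2→Site 1 5, M3→Site 1 5, M4→Site 1 4. Service 21; fixed 19; total 40.
No other subset beats 30.

Minimum total cost: 30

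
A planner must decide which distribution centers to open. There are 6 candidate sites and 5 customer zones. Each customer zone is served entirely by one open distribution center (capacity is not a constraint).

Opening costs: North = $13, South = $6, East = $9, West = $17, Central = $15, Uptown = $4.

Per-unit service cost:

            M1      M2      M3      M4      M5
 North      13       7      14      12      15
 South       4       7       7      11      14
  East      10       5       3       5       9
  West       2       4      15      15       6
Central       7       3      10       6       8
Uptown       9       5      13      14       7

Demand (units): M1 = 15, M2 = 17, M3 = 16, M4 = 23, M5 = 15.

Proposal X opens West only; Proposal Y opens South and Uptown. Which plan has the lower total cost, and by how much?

Proposal X: {West}: M1→West 2·15=30, M2→West 4·17=68, M3→West 15·16=240, M4→West 15·23=345, M5→West 6·15=90. Service 773; fixed 17; total 790.
Proposal Y: {South, Uptown}: M1→South 4·15=60, M2→Uptown 5·17=85, M3→South 7·16=112, M4→South 11·23=253, M5→Uptown 7·15=105. Service 615; fixed 10; total 625.
Difference: |790 − 625| = 165.

Proposal Y is cheaper by 165.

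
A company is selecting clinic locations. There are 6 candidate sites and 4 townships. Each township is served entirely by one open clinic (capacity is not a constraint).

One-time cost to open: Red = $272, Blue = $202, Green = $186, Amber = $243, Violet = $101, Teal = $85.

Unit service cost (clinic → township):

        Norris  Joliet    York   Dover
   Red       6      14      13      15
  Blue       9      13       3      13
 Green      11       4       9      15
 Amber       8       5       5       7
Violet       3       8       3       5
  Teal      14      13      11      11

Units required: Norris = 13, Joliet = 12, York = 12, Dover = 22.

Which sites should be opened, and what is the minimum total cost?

For any fixed open set, each township goes to its cheapest open site; total = fixed + service.
{Violet}: Norris→Violet 3·13=39, Joliet→Violet 8·12=96, York→Violet 3·12=36, Dover→Violet 5·22=110. Service 281; fixed 101; total 382.
{Violet, Teal}: service 281 + fixed 186 = 467
{Green, Violet}: service 233 + fixed 287 = 520
{Red, Blue, Green, Amber, Violet, Teal}: service 233 + fixed 1089 = 1322
No other subset beats 382.

Open Violet only; minimum total cost 382.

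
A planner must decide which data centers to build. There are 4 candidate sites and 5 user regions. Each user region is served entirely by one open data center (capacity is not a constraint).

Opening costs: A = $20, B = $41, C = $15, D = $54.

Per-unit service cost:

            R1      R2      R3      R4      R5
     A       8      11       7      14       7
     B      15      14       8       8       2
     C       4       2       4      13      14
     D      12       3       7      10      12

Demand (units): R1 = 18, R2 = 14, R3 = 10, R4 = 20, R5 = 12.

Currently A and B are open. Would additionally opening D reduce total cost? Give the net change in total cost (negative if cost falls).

Current service cost with {A, B}: 552.
Adding D: each user region re-picks its cheapest; new service cost 440, saving 112.
Extra fixed cost: 54. Net change = 54 − 112 = -58.
(Totals: 613 → 555.)

Yes — net change −58 (cost falls by 58).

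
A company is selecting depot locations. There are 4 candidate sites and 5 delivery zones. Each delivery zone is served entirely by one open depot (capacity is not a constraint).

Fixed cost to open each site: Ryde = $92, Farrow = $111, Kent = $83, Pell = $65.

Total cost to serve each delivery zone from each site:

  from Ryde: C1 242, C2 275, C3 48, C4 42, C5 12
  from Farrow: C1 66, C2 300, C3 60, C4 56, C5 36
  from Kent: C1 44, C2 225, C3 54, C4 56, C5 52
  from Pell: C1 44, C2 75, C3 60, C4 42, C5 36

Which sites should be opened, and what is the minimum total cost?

Open Pell only; minimum total cost 322.

For any fixed open set, each delivery zone goes to its cheapest open site; total = fixed + service.
{Pell}: C1→Pell 44, C2→Pell 75, C3→Pell 60, C4→Pell 42, C5→Pell 36. Service 257; fixed 65; total 322.
{Ryde, Pell}: C1→Pell 44, C2→Pell 75, C3→Ryde 48, C4→Ryde 42, C5→Ryde 12. Service 221; fixed 157; total 378.
{Kent, Pell}: service 251 + fixed 148 = 399
{Ryde, Farrow, Kent, Pell}: service 221 + fixed 351 = 572
(All 15 nonempty subsets were checked; Pell only is lowest.)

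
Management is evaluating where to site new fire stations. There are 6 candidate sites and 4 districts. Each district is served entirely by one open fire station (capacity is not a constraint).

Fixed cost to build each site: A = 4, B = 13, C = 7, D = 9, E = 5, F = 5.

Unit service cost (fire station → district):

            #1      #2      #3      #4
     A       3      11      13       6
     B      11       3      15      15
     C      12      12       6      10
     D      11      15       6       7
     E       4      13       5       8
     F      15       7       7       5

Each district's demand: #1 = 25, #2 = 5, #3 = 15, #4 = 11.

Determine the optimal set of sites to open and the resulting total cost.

Open A, B, E and F; minimum total cost 247.

For any fixed open set, each district goes to its cheapest open site; total = fixed + service.
{A, B, E, F}: #1→A 3·25=75, #2→B 3·5=15, #3→E 5·15=75, #4→F 5·11=55. Service 220; fixed 27; total 247.
{A, B, E}: #1→A 3·25=75, #2→B 3·5=15, #3→E 5·15=75, #4→A 6·11=66. Service 231; fixed 22; total 253.
{A, B, C, E, F}: service 220 + fixed 34 = 254
{A, B, C, D, E, F}: #1→A 3·25=75, #2→B 3·5=15, #3→E 5·15=75, #4→F 5·11=55. Service 220; fixed 43; total 263.
No other subset beats 247.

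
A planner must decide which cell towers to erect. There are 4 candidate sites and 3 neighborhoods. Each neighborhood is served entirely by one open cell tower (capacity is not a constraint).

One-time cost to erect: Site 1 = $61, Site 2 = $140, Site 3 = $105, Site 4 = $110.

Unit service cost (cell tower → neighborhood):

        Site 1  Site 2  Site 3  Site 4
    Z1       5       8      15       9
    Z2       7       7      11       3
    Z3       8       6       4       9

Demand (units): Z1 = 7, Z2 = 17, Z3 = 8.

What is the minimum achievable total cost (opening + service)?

Minimum total cost: 279

For any fixed open set, each neighborhood goes to its cheapest open site; total = fixed + service.
{Site 1}: Z1→Site 1 5·7=35, Z2→Site 1 7·17=119, Z3→Site 1 8·8=64. Service 218; fixed 61; total 279.
{Site 4}: Z1→Site 4 9·7=63, Z2→Site 4 3·17=51, Z3→Site 4 9·8=72. Service 186; fixed 110; total 296.
{Site 1, Site 4}: service 150 + fixed 171 = 321
{Site 1, Site 2, Site 3, Site 4}: Z1→Site 1 5·7=35, Z2→Site 4 3·17=51, Z3→Site 3 4·8=32. Service 118; fixed 416; total 534.
No other subset beats 279.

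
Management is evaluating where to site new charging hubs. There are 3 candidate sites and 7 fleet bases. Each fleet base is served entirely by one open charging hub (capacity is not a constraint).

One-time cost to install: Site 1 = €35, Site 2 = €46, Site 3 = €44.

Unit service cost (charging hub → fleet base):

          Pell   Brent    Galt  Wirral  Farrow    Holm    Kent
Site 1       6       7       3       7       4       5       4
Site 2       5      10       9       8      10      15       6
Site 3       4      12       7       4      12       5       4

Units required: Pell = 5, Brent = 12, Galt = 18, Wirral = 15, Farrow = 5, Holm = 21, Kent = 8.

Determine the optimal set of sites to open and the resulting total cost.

Open Site 1 and Site 3; minimum total cost 454.

For any fixed open set, each fleet base goes to its cheapest open site; total = fixed + service.
{Site 1, Site 3}: Pell→Site 3 4·5=20, Brent→Site 1 7·12=84, Galt→Site 1 3·18=54, Wirral→Site 3 4·15=60, Farrow→Site 1 4·5=20, Holm→Site 1 5·21=105, Kent→Site 1 4·8=32. Service 375; fixed 79; total 454.
{Site 1}: Pell→Site 1 6·5=30, Brent→Site 1 7·12=84, Galt→Site 1 3·18=54, Wirral→Site 1 7·15=105, Farrow→Site 1 4·5=20, Holm→Site 1 5·21=105, Kent→Site 1 4·8=32. Service 430; fixed 35; total 465.
{Site 1, Site 2, Site 3}: Pell→Site 3 4·5=20, Brent→Site 1 7·12=84, Galt→Site 1 3·18=54, Wirral→Site 3 4·15=60, Farrow→Site 1 4·5=20, Holm→Site 1 5·21=105, Kent→Site 1 4·8=32. Service 375; fixed 125; total 500.
No other subset beats 454.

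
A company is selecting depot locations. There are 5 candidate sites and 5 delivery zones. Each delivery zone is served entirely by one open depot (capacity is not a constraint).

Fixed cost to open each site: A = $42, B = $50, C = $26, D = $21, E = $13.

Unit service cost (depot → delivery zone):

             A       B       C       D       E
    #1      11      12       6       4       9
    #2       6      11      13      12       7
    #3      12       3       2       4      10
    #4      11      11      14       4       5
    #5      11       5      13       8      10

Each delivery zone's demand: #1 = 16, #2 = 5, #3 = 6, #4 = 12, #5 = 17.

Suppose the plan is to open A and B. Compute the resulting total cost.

Total cost: 533

Each delivery zone is assigned to its cheapest site among the open ones.
{A, B}: #1→A 11·16=176, #2→A 6·5=30, #3→B 3·6=18, #4→A 11·12=132, #5→B 5·17=85. Service 441; fixed 92; total 533.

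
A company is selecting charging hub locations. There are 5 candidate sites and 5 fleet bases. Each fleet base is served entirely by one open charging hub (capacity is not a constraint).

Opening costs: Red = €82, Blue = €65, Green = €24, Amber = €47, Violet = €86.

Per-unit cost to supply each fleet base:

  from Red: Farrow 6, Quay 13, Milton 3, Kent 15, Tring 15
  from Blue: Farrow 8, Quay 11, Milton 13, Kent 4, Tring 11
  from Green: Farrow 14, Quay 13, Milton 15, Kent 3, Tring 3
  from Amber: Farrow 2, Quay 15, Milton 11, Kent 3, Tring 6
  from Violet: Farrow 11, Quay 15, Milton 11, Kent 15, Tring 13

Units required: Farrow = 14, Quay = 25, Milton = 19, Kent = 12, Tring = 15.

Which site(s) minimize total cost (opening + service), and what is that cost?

For any fixed open set, each fleet base goes to its cheapest open site; total = fixed + service.
{Red, Green, Amber}: Farrow→Amber 2·14=28, Quay→Red 13·25=325, Milton→Red 3·19=57, Kent→Green 3·12=36, Tring→Green 3·15=45. Service 491; fixed 153; total 644.
{Red, Green}: service 547 + fixed 106 = 653
{Red, Blue, Green, Amber}: service 441 + fixed 218 = 659
{Red, Blue, Green, Amber, Violet}: Farrow→Amber 2·14=28, Quay→Blue 11·25=275, Milton→Red 3·19=57, Kent→Green 3·12=36, Tring→Green 3·15=45. Service 441; fixed 304; total 745.
No other subset beats 644.

Open Red, Green and Amber; minimum total cost 644.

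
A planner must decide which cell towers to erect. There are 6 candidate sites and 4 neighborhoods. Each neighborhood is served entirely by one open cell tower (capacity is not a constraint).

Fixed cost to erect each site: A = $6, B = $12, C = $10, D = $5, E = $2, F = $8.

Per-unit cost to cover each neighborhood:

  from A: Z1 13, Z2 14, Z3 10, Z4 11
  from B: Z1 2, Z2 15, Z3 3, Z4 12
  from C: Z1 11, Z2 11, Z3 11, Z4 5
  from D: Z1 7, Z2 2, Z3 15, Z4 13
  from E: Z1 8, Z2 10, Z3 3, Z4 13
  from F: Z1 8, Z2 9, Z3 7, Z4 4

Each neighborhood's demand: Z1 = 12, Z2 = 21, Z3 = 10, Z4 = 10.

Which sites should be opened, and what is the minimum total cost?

Open B, D and F; minimum total cost 161.

For any fixed open set, each neighborhood goes to its cheapest open site; total = fixed + service.
{B, D, F}: Z1→B 2·12=24, Z2→D 2·21=42, Z3→B 3·10=30, Z4→F 4·10=40. Service 136; fixed 25; total 161.
{B, D, E, F}: service 136 + fixed 27 = 163
{A, B, D, F}: service 136 + fixed 31 = 167
{A, B, C, D, E, F}: Z1→B 2·12=24, Z2→D 2·21=42, Z3→B 3·10=30, Z4→F 4·10=40. Service 136; fixed 43; total 179.
No other subset beats 161.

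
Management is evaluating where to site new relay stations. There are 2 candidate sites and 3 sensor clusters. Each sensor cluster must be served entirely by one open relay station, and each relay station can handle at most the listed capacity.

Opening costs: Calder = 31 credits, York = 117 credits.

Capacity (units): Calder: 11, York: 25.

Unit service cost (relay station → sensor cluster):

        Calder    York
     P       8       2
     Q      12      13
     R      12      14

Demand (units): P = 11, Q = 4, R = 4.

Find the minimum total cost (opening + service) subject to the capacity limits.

Minimum total cost: 247

Open {York}: P→York 2·11=22, Q→York 13·4=52, R→York 14·4=56.
Loads: York carries 19/25. Service 130; fixed 117; total 247.
Next best feasible plan costs 266.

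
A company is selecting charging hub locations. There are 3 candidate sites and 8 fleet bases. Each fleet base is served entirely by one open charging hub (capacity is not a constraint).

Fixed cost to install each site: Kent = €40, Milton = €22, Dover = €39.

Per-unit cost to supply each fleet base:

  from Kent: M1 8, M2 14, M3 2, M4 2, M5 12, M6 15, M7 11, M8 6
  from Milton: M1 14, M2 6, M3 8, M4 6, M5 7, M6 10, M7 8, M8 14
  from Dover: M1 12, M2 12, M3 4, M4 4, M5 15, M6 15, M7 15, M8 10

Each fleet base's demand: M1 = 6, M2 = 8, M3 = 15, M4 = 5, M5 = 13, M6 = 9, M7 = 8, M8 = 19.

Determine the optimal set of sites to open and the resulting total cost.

Open Kent and Milton; minimum total cost 557.

For any fixed open set, each fleet base goes to its cheapest open site; total = fixed + service.
{Kent, Milton}: M1→Kent 8·6=48, M2→Milton 6·8=48, M3→Kent 2·15=30, M4→Kent 2·5=10, M5→Milton 7·13=91, M6→Milton 10·9=90, M7→Milton 8·8=64, M8→Kent 6·19=114. Service 495; fixed 62; total 557.
{Kent, Milton, Dover}: M1→Kent 8·6=48, M2→Milton 6·8=48, M3→Kent 2·15=30, M4→Kent 2·5=10, M5→Milton 7·13=91, M6→Milton 10·9=90, M7→Milton 8·8=64, M8→Kent 6·19=114. Service 495; fixed 101; total 596.
{Milton, Dover}: M1→Dover 12·6=72, M2→Milton 6·8=48, M3→Dover 4·15=60, M4→Dover 4·5=20, M5→Milton 7·13=91, M6→Milton 10·9=90, M7→Milton 8·8=64, M8→Dover 10·19=190. Service 635; fixed 61; total 696.
{Milton}: M1→Milton 14·6=84, M2→Milton 6·8=48, M3→Milton 8·15=120, M4→Milton 6·5=30, M5→Milton 7·13=91, M6→Milton 10·9=90, M7→Milton 8·8=64, M8→Milton 14·19=266. Service 793; fixed 22; total 815.
No other subset beats 557.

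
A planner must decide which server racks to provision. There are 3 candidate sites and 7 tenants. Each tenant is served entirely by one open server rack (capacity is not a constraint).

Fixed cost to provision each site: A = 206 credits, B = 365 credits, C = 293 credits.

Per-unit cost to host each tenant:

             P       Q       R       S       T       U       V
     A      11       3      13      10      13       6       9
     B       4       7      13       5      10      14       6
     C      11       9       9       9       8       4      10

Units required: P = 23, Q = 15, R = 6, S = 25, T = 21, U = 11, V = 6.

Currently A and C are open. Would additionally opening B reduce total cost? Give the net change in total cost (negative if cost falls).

No — net change +86 (cost rises by 86).

Current service cost with {A, C}: 843.
Adding B: each tenant re-picks its cheapest; new service cost 564, saving 279.
Extra fixed cost: 365. Net change = 365 − 279 = 86.
(Totals: 1342 → 1428.)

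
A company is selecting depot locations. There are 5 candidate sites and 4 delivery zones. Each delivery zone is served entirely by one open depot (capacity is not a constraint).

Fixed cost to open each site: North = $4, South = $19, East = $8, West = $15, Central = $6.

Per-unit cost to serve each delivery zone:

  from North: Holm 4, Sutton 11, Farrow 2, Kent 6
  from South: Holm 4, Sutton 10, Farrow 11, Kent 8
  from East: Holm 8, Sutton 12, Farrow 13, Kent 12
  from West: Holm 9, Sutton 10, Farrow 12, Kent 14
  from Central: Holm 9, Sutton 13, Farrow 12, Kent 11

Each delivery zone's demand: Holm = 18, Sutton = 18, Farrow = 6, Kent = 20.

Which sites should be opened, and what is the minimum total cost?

Open North and West; minimum total cost 403.

For any fixed open set, each delivery zone goes to its cheapest open site; total = fixed + service.
{North, West}: Holm→North 4·18=72, Sutton→West 10·18=180, Farrow→North 2·6=12, Kent→North 6·20=120. Service 384; fixed 19; total 403.
{North}: Holm→North 4·18=72, Sutton→North 11·18=198, Farrow→North 2·6=12, Kent→North 6·20=120. Service 402; fixed 4; total 406.
{North, South}: Holm→North 4·18=72, Sutton→South 10·18=180, Farrow→North 2·6=12, Kent→North 6·20=120. Service 384; fixed 23; total 407.
{North, South, East, West, Central}: service 384 + fixed 52 = 436
No other subset beats 403.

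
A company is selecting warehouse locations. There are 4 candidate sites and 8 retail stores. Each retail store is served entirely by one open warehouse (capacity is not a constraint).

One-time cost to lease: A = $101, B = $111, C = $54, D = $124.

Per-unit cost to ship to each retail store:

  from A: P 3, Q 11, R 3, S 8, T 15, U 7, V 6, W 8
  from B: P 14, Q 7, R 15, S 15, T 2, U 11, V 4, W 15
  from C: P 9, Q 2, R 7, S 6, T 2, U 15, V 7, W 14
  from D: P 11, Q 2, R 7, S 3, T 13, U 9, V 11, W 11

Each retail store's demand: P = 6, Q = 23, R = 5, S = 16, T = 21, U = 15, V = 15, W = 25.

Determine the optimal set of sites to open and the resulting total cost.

Open A and C; minimum total cost 767.

For any fixed open set, each retail store goes to its cheapest open site; total = fixed + service.
{A, C}: P→A 3·6=18, Q→C 2·23=46, R→A 3·5=15, S→C 6·16=96, T→C 2·21=42, U→A 7·15=105, V→A 6·15=90, W→A 8·25=200. Service 612; fixed 155; total 767.
{A, C, D}: P→A 3·6=18, Q→C 2·23=46, R→A 3·5=15, S→D 3·16=48, T→C 2·21=42, U→A 7·15=105, V→A 6·15=90, W→A 8·25=200. Service 564; fixed 279; total 843.
{A, B, C}: service 582 + fixed 266 = 848
{A, B, C, D}: P→A 3·6=18, Q→C 2·23=46, R→A 3·5=15, S→D 3·16=48, T→B 2·21=42, U→A 7·15=105, V→B 4·15=60, W→A 8·25=200. Service 534; fixed 390; total 924.
No other subset beats 767.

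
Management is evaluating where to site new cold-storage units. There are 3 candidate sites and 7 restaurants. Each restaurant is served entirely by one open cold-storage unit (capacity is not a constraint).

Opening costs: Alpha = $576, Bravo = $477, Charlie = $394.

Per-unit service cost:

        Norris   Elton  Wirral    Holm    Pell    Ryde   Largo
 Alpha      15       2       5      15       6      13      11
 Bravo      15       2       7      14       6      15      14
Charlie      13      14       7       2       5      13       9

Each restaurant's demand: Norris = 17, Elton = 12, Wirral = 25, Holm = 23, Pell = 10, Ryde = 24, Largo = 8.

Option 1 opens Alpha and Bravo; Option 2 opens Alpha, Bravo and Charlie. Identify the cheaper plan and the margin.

Option 1: {Alpha, Bravo}: Norris→Alpha 15·17=255, Elton→Alpha 2·12=24, Wirral→Alpha 5·25=125, Holm→Bravo 14·23=322, Pell→Alpha 6·10=60, Ryde→Alpha 13·24=312, Largo→Alpha 11·8=88. Service 1186; fixed 1053; total 2239.
Option 2: {Alpha, Bravo, Charlie}: Norris→Charlie 13·17=221, Elton→Alpha 2·12=24, Wirral→Alpha 5·25=125, Holm→Charlie 2·23=46, Pell→Charlie 5·10=50, Ryde→Alpha 13·24=312, Largo→Charlie 9·8=72. Service 850; fixed 1447; total 2297.
Difference: |2239 − 2297| = 58.

Option 1 is cheaper by 58.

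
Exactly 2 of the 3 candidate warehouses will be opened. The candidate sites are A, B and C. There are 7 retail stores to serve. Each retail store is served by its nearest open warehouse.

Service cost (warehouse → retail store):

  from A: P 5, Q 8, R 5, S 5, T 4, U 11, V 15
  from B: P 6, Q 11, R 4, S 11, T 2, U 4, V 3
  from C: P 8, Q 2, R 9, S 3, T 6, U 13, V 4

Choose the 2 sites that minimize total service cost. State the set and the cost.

Choose B and C; total service cost 24.

With exactly 2 open, each retail store uses its cheapest among the chosen.
{B, C}: P→B 6, Q→C 2, R→B 4, S→C 3, T→B 2, U→B 4, V→B 3. Service cost 24.
{A, B}: service cost 31
{A, C}: service cost 34
Among all 3 size-2 choices, {B, C} is lowest.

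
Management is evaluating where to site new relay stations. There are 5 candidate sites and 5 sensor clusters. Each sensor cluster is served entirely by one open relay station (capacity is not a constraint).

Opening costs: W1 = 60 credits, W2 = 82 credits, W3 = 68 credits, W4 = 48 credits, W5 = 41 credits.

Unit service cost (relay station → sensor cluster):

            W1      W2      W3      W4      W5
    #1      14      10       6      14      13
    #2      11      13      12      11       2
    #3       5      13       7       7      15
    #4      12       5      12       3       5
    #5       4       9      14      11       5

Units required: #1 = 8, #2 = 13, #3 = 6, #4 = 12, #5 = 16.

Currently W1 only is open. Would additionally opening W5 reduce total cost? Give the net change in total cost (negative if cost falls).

Current service cost with {W1}: 493.
Adding W5: each sensor cluster re-picks its cheapest; new service cost 284, saving 209.
Extra fixed cost: 41. Net change = 41 − 209 = -168.
(Totals: 553 → 385.)

Yes — net change −168 (cost falls by 168).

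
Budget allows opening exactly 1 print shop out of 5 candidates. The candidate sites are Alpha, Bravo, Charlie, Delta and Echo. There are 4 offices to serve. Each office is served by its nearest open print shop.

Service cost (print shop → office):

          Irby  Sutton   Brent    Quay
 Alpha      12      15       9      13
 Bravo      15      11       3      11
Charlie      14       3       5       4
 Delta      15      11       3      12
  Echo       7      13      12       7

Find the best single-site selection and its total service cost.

With exactly 1 open, each office uses its cheapest among the chosen.
{Charlie}: Irby→Charlie 14, Sutton→Charlie 3, Brent→Charlie 5, Quay→Charlie 4. Service cost 26.
{Echo}: service cost 39
{Bravo}: service cost 40
Among all 5 size-1 choices, {Charlie} is lowest.

Choose Charlie only; total service cost 26.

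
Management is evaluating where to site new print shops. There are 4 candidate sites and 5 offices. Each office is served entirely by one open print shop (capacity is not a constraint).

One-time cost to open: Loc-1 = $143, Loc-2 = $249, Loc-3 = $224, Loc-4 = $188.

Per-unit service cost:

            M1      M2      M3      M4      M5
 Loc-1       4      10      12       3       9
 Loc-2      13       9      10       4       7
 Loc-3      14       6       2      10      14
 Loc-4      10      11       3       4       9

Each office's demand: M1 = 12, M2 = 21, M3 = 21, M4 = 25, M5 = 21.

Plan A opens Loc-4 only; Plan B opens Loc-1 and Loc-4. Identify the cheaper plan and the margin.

Plan A: {Loc-4}: M1→Loc-4 10·12=120, M2→Loc-4 11·21=231, M3→Loc-4 3·21=63, M4→Loc-4 4·25=100, M5→Loc-4 9·21=189. Service 703; fixed 188; total 891.
Plan B: {Loc-1, Loc-4}: M1→Loc-1 4·12=48, M2→Loc-1 10·21=210, M3→Loc-4 3·21=63, M4→Loc-1 3·25=75, M5→Loc-1 9·21=189. Service 585; fixed 331; total 916.
Difference: |891 − 916| = 25.

Plan A is cheaper by 25.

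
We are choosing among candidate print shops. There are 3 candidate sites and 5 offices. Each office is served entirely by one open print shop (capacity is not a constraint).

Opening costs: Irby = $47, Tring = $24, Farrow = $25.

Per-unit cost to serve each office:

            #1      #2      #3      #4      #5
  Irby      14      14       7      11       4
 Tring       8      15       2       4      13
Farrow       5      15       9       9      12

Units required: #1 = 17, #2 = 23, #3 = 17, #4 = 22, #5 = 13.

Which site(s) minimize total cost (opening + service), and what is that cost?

Open Irby, Tring and Farrow; minimum total cost 677.

For any fixed open set, each office goes to its cheapest open site; total = fixed + service.
{Irby, Tring, Farrow}: #1→Farrow 5·17=85, #2→Irby 14·23=322, #3→Tring 2·17=34, #4→Tring 4·22=88, #5→Irby 4·13=52. Service 581; fixed 96; total 677.
{Irby, Tring}: service 632 + fixed 71 = 703
{Tring, Farrow}: #1→Farrow 5·17=85, #2→Tring 15·23=345, #3→Tring 2·17=34, #4→Tring 4·22=88, #5→Farrow 12·13=156. Service 708; fixed 49; total 757.
{Tring}: service 772 + fixed 24 = 796
No other subset beats 677.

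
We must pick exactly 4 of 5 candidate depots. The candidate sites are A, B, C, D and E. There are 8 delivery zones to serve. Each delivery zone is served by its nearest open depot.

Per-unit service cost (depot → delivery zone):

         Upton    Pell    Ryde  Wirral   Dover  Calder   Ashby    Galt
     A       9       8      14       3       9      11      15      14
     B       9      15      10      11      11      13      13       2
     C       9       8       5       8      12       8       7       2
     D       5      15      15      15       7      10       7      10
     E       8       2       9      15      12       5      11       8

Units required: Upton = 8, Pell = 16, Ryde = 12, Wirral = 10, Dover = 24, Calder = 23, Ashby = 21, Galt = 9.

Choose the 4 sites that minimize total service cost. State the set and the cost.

With exactly 4 open, each delivery zone uses its cheapest among the chosen.
{A, C, D, E}: Upton→D 5·8=40, Pell→E 2·16=32, Ryde→C 5·12=60, Wirral→A 3·10=30, Dover→D 7·24=168, Calder→E 5·23=115, Ashby→C 7·21=147, Galt→C 2·9=18. Service cost 610.
{A, B, D, E}: service cost 658
{B, C, D, E}: service cost 660
Among all 5 size-4 choices, {A, C, D, E} is lowest.

Choose A, C, D and E; total service cost 610.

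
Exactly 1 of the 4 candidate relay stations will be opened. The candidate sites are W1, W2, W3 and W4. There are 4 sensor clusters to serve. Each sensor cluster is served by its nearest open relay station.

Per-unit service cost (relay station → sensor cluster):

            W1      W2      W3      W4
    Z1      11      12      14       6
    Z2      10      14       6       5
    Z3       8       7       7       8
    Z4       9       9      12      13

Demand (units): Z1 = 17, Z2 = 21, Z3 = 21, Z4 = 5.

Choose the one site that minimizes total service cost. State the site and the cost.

Choose W4 only; total service cost 440.

With exactly 1 open, each sensor cluster uses its cheapest among the chosen.
{W4}: Z1→W4 6·17=102, Z2→W4 5·21=105, Z3→W4 8·21=168, Z4→W4 13·5=65. Service cost 440.
{W3}: service cost 571
{W1}: service cost 610
Among all 4 size-1 choices, {W4} is lowest.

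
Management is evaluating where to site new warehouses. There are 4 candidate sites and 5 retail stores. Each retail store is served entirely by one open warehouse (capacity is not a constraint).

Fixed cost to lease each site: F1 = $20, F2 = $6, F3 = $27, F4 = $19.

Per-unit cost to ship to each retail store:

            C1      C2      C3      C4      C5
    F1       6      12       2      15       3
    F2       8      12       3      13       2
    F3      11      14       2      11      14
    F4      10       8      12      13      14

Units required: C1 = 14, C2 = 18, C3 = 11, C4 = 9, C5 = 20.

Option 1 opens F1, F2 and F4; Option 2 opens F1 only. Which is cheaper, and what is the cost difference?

Option 1: {F1, F2, F4}: C1→F1 6·14=84, C2→F4 8·18=144, C3→F1 2·11=22, C4→F2 13·9=117, C5→F2 2·20=40. Service 407; fixed 45; total 452.
Option 2: {F1}: C1→F1 6·14=84, C2→F1 12·18=216, C3→F1 2·11=22, C4→F1 15·9=135, C5→F1 3·20=60. Service 517; fixed 20; total 537.
Difference: |452 − 537| = 85.

Option 1 is cheaper by 85.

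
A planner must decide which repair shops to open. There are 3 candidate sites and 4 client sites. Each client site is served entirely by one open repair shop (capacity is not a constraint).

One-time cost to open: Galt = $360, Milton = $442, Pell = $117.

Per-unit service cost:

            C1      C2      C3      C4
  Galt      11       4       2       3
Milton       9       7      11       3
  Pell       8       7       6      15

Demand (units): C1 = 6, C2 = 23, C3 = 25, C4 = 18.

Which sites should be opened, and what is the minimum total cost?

For any fixed open set, each client site goes to its cheapest open site; total = fixed + service.
{Galt}: C1→Galt 11·6=66, C2→Galt 4·23=92, C3→Galt 2·25=50, C4→Galt 3·18=54. Service 262; fixed 360; total 622.
{Galt, Pell}: C1→Pell 8·6=48, C2→Galt 4·23=92, C3→Galt 2·25=50, C4→Galt 3·18=54. Service 244; fixed 477; total 721.
{Pell}: service 629 + fixed 117 = 746
{Galt, Milton, Pell}: C1→Pell 8·6=48, C2→Galt 4·23=92, C3→Galt 2·25=50, C4→Galt 3·18=54. Service 244; fixed 919; total 1163.
No other subset beats 622.

Open Galt only; minimum total cost 622.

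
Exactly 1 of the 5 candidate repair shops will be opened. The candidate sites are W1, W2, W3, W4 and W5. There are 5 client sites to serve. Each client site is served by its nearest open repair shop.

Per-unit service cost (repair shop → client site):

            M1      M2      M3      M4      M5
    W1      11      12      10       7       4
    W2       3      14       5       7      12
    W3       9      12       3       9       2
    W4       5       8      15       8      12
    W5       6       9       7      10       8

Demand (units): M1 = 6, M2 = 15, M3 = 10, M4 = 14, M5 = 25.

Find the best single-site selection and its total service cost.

With exactly 1 open, each client site uses its cheapest among the chosen.
{W3}: M1→W3 9·6=54, M2→W3 12·15=180, M3→W3 3·10=30, M4→W3 9·14=126, M5→W3 2·25=50. Service cost 440.
{W1}: service cost 544
{W5}: service cost 581
Among all 5 size-1 choices, {W3} is lowest.

Choose W3 only; total service cost 440.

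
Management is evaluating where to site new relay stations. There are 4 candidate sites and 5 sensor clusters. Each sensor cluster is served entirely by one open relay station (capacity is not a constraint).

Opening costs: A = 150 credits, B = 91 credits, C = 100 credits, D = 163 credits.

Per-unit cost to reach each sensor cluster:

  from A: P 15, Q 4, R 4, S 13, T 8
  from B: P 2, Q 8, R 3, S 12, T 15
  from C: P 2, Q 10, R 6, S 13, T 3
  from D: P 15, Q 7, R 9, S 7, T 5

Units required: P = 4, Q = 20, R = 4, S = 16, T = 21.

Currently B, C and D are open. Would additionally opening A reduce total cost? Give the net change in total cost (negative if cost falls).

No — net change +90 (cost rises by 90).

Current service cost with {B, C, D}: 335.
Adding A: each sensor cluster re-picks its cheapest; new service cost 275, saving 60.
Extra fixed cost: 150. Net change = 150 − 60 = 90.
(Totals: 689 → 779.)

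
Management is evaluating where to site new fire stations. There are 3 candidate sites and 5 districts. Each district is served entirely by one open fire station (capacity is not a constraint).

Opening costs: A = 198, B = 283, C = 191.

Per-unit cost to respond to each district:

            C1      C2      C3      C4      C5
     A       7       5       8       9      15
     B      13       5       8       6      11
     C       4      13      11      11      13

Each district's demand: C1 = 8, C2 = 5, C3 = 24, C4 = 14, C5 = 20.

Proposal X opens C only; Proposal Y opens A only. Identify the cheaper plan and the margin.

Proposal X: {C}: C1→C 4·8=32, C2→C 13·5=65, C3→C 11·24=264, C4→C 11·14=154, C5→C 13·20=260. Service 775; fixed 191; total 966.
Proposal Y: {A}: C1→A 7·8=56, C2→A 5·5=25, C3→A 8·24=192, C4→A 9·14=126, C5→A 15·20=300. Service 699; fixed 198; total 897.
Difference: |966 − 897| = 69.

Proposal Y is cheaper by 69.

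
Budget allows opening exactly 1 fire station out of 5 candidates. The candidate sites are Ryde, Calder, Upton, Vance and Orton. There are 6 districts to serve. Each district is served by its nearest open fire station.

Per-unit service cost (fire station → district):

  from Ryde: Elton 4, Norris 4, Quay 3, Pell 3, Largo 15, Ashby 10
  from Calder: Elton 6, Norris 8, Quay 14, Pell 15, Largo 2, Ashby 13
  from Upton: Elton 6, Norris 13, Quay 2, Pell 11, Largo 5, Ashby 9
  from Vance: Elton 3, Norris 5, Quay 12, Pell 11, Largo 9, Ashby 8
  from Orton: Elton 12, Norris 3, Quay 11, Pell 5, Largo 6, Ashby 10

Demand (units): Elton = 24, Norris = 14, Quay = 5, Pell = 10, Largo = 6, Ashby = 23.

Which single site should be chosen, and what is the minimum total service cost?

Choose Ryde only; total service cost 517.

With exactly 1 open, each district uses its cheapest among the chosen.
{Ryde}: Elton→Ryde 4·24=96, Norris→Ryde 4·14=56, Quay→Ryde 3·5=15, Pell→Ryde 3·10=30, Largo→Ryde 15·6=90, Ashby→Ryde 10·23=230. Service cost 517.
{Vance}: service cost 550
{Upton}: service cost 683
Among all 5 size-1 choices, {Ryde} is lowest.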